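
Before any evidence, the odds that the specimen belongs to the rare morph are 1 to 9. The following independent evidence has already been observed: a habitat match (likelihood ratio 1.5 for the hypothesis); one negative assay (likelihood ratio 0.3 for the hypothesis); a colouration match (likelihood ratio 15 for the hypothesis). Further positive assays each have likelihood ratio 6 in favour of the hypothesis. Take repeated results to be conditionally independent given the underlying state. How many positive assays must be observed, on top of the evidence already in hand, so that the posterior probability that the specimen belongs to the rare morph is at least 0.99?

Prior odds = 1/9.
Combined Bayes factor of the evidence already in hand = 1.5 × 0.3 × 15 = 6.75.
Odds after that evidence = (1/9) × 6.75 = 0.75.
Target odds = 0.99/0.01 = 99.
Need 6ⁿ ≥ 99 ÷ 0.75 = 132.
6² = 36 falls short of 132 but 6³ = 216 reaches it, so n = 3.

3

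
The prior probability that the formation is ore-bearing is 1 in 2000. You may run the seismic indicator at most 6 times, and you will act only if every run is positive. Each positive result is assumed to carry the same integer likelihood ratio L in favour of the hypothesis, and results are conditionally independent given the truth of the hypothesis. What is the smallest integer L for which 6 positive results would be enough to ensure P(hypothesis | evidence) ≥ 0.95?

6

Prior odds = 0.0005/0.9995 = 1/1999.
Target odds = 0.95/0.05 = 19.
Need L⁶ ≥ 19 ÷ (1/1999) = 37981.
5⁶ = 15625 < 37981 ≤ 46656 = 6⁶, so L = 6.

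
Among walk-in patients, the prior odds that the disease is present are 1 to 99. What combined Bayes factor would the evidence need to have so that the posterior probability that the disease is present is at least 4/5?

Prior odds = 1/99.
Target odds = 0.8/0.2 = 4.
Required Bayes factor = 4 ÷ (1/99) = 396.

396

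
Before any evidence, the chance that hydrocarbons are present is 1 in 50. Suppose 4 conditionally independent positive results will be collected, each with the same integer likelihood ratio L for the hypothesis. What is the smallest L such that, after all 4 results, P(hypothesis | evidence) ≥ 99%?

Prior odds = 0.02/0.98 = 1/49.
Target odds = 0.99/0.01 = 99.
Need L⁴ ≥ 99 ÷ (1/49) = 4851.
8⁴ = 4096 < 4851 ≤ 6561 = 9⁴, so L = 9.

9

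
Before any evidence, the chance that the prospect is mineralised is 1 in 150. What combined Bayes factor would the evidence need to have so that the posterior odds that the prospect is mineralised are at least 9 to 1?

1341

Prior odds = (1/150)/(149/150) = 1/149.
Target odds = 9.
Required Bayes factor = 9 ÷ (1/149) = 1341.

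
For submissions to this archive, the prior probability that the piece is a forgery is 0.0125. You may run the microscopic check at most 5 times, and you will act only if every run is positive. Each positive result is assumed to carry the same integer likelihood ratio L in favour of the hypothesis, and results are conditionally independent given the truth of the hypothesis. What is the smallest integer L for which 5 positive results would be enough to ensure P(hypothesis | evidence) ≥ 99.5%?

Prior odds = 0.0125/0.9875 = 1/79.
Target odds = 0.995/0.005 = 199.
Need L⁵ ≥ 199 ÷ (1/79) = 15721.
6⁵ = 7776 < 15721 ≤ 16807 = 7⁵, so L = 7.

7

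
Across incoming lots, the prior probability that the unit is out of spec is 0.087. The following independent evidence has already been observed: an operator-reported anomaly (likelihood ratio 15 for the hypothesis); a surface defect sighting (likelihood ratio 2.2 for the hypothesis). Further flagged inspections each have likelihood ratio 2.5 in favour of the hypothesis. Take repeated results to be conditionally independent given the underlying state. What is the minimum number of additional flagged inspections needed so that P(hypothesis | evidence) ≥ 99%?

Prior odds = 0.087/0.913 = 87/913.
Combined Bayes factor of the evidence already in hand = 15 × 2.2 = 33.
Odds after that evidence = (87/913) × 33 = 261/83.
Target odds = 0.99/0.01 = 99.
Need 2.5ⁿ ≥ 99 ÷ (261/83) = 913/29.
2.5³ = 15.625 falls short of 913/29 but 2.5⁴ = 39.0625 reaches it, so n = 4.

4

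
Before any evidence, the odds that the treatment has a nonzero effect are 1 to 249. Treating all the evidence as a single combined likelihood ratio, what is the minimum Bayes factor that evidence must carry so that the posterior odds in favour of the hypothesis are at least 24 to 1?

5976

Prior odds = 1/249.
Target odds = 24.
Required Bayes factor = 24 ÷ (1/249) = 5976.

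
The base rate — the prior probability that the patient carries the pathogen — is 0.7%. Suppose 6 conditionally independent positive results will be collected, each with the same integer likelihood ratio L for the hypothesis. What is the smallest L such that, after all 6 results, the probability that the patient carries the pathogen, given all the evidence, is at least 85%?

Prior odds = 0.007/0.993 = 7/993.
Target odds = 0.85/0.15 = 17/3.
Need L⁶ ≥ 17/3 ÷ (7/993) = 5627/7.
3⁶ = 729 < 5627/7 ≤ 4096 = 4⁶, so L = 4.

4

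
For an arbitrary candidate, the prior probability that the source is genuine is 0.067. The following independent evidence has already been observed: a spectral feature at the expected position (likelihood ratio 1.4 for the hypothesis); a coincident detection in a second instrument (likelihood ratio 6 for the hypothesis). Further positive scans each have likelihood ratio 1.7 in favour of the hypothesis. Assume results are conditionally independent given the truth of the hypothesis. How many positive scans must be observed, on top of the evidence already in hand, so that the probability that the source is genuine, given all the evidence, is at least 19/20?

7

Prior odds = 0.067/0.933 = 67/933.
Combined Bayes factor of the evidence already in hand = 1.4 × 6 = 8.4.
Odds after that evidence = (67/933) × 8.4 = 938/1555.
Target odds = 0.95/0.05 = 19.
Need 1.7ⁿ ≥ 19 ÷ (938/1555) = 29545/938.
1.7⁶ = 24137569/1000000 falls short of 29545/938 but 1.7⁷ = 410338673/10000000 reaches it, so n = 7.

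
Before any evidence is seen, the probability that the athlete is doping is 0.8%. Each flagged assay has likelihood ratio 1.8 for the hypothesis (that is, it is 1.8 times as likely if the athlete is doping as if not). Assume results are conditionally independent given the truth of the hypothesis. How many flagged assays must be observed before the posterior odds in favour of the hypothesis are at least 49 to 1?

Prior odds: 0.008 ÷ 0.992 = 1/124.
Likelihood ratio per flagged assay = 1.8.
Target odds = 49.
Require 1.8ⁿ ≥ 49 ÷ (1/124) = 6076.
1.8¹⁴ ≈3748.13 falls short of 6076 but 1.8¹⁵ ≈6746.64 reaches it, so n = 15.

15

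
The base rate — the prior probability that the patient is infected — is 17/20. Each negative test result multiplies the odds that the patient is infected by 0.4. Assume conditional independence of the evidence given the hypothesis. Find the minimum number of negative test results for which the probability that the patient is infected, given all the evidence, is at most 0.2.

Prior odds: 0.85 ÷ 0.15 = 17/3.
Likelihood ratio per negative test result = 0.4.
Target odds: 0.2 ÷ 0.8 = 0.25.
Require 0.4ⁿ ≤ 0.25 ÷ (17/3) = 3/68.
0.4³ = 0.064 is still above 3/68 but 0.4⁴ = 0.0256 is at or below it, so n = 4.

4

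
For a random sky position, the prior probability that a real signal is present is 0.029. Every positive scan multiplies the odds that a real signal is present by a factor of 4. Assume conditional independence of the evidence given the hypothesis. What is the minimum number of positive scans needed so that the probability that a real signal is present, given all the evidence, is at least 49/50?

Prior odds = 0.029/0.971 = 29/971.
Likelihood ratio per positive scan = 4.
Target odds: 0.98 ÷ 0.02 = 49.
Need (29/971) × 4ⁿ ≥ 49, i.e. 4ⁿ ≥ 47579/29.
4⁵ = 1024 falls short of 47579/29 but 4⁶ = 4096 reaches it, so n = 6.

6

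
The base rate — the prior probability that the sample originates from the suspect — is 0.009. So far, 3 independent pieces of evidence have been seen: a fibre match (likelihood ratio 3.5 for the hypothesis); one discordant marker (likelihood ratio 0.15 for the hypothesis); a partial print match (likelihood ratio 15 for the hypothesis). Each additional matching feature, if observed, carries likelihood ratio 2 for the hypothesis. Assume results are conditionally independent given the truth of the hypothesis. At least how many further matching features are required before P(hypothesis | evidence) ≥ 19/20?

Prior odds = 0.009/0.991 = 9/991.
Combined Bayes factor of the evidence already in hand = 3.5 × 0.15 × 15 = 7.875.
Odds after that evidence = (9/991) × 7.875 = 567/7928.
Target odds = 0.95/0.05 = 19.
Need 2ⁿ ≥ 19 ÷ (567/7928) = 150632/567.
2⁸ = 256 falls short of 150632/567 but 2⁹ = 512 reaches it, so n = 9.

9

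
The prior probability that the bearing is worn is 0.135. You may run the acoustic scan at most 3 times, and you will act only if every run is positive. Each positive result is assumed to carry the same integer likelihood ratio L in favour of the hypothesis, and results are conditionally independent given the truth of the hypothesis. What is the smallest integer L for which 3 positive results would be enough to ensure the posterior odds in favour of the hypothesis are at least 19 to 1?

Prior odds = 0.135/0.865 = 27/173.
Target odds = 19.
Need L³ ≥ 19 ÷ (27/173) = 3287/27.
4³ = 64 < 3287/27 ≤ 125 = 5³, so L = 5.

5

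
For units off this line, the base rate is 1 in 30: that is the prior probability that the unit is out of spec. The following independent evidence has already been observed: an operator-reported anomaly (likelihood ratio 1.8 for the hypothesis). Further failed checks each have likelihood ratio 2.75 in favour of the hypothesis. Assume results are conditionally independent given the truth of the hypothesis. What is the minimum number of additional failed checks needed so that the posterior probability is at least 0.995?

Prior odds = (1/30)/(29/30) = 1/29.
Bayes factor of the evidence already in hand = 1.8.
Odds after that evidence = (1/29) × 1.8 = 9/145.
Target odds = 0.995/0.005 = 199.
Need 2.75ⁿ ≥ 199 ÷ (9/145) = 28855/9.
2.75⁷ = 19487171/16384 falls short of 28855/9 but 2.75⁸ = 214358881/65536 reaches it, so n = 8.

8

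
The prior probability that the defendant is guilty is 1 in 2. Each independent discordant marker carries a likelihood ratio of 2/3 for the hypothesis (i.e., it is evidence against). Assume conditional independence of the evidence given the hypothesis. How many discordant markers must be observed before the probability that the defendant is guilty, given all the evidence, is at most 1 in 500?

16

Prior odds = 0.5/0.5 = 1.
Likelihood ratio per discordant marker = 2/3.
Target posterior odds = 0.002/0.998 = 1/499.
Require (2/3)ⁿ ≤ 1/499 ÷ 1 = 1/499.
(2/3)¹⁵ = 32768/14348907 is still above 1/499 but (2/3)¹⁶ = 65536/43046721 is at or below it, so n = 16.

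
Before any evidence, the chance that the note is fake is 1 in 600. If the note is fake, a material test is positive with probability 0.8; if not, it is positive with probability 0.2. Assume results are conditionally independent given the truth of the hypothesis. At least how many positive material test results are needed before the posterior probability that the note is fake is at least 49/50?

Prior odds = (1/600)/(599/600) = 1/599.
Likelihood ratio of a positive = 0.8/0.2 = 4.
Target posterior odds = 0.98/0.02 = 49.
Need (1/599) × 4ⁿ ≥ 49, i.e. 4ⁿ ≥ 29351.
4⁷ = 16384 falls short of 29351 but 4⁸ = 65536 reaches it, so n = 8.

8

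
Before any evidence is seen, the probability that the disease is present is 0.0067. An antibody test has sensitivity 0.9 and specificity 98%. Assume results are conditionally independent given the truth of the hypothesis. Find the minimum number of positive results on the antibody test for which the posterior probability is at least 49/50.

3

Prior odds = 0.0067/0.9933 = 67/9933.
False-positive rate = 1 − 0.98 = 0.02; likelihood ratio of a positive = 0.9/0.02 = 45.
Target odds: 0.98 ÷ 0.02 = 49.
Require 45ⁿ ≥ 49 ÷ (67/9933) = 486717/67.
45² = 2025 falls short of 486717/67 but 45³ = 91125 reaches it, so n = 3.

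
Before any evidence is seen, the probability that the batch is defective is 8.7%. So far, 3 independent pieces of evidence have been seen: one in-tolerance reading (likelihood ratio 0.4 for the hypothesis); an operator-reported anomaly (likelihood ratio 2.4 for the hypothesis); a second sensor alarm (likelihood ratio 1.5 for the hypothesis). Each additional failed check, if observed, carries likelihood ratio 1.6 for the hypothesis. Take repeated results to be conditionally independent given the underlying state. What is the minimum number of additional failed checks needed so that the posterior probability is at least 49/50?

Prior odds = 0.087/0.913 = 87/913.
Combined Bayes factor of the evidence already in hand = 0.4 × 2.4 × 1.5 = 1.44.
Odds after that evidence = (87/913) × 1.44 = 3132/22825.
Target odds = 0.98/0.02 = 49.
Need 1.6ⁿ ≥ 49 ÷ (3132/22825) = 1118425/3132.
1.6¹² ≈281.475 falls short of 1118425/3132 but 1.6¹³ ≈450.36 reaches it, so n = 13.

13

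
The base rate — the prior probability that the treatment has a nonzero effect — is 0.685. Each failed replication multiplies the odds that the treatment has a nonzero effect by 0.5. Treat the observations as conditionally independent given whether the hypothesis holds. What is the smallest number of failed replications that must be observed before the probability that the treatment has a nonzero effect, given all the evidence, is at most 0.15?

Prior odds = 0.685/0.315 = 137/63.
Likelihood ratio per failed replication = 0.5.
Target odds: 0.15 ÷ 0.85 = 3/17.
Need (137/63) × 0.5ⁿ ≤ 3/17, i.e. 0.5ⁿ ≤ 189/2329.
0.5³ = 0.125 is still above 189/2329 but 0.5⁴ = 0.0625 is at or below it, so n = 4.

4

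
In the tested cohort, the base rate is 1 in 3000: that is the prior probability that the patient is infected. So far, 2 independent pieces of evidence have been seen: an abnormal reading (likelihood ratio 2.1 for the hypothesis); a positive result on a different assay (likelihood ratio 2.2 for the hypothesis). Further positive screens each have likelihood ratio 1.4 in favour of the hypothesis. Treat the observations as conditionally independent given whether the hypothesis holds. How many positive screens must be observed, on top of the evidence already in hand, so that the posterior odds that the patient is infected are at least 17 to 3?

Prior odds = (1/3000)/(2999/3000) = 1/2999.
Combined Bayes factor of the evidence already in hand = 2.1 × 2.2 = 4.62.
Odds after that evidence = (1/2999) × 4.62 = 231/149950.
Target odds = 17/3.
Need 1.4ⁿ ≥ 17/3 ÷ (231/149950) = 2549150/693.
1.4²⁴ ≈3214.2 falls short of 2549150/693 but 1.4²⁵ ≈4499.88 reaches it, so n = 25.

25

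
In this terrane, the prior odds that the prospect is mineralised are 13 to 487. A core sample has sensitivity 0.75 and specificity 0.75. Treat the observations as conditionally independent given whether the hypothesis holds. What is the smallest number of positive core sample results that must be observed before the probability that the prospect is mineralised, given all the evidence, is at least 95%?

Prior odds = 13/487.
False-positive rate = 1 − 0.75 = 0.25; likelihood ratio of a positive = 0.75/0.25 = 3.
Target odds: 0.95 ÷ 0.05 = 19.
Require 3ⁿ ≥ 19 ÷ (13/487) = 9253/13.
3⁵ = 243 falls short of 9253/13 but 3⁶ = 729 reaches it, so n = 6.

6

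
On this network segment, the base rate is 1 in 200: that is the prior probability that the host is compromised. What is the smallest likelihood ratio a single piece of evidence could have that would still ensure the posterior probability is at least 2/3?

398

Prior odds = 0.005/0.995 = 1/199.
Target odds = (2/3)/(1/3) = 2.
Required Bayes factor = 2 ÷ (1/199) = 398.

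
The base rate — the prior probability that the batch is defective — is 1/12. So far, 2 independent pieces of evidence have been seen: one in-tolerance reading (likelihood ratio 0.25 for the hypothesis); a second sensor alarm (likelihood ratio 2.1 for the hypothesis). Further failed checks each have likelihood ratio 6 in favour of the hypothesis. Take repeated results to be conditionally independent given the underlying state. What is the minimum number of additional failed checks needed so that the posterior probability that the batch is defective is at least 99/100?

Prior odds = (1/12)/(11/12) = 1/11.
Combined Bayes factor of the evidence already in hand = 0.25 × 2.1 = 0.525.
Odds after that evidence = (1/11) × 0.525 = 21/440.
Target odds = 0.99/0.01 = 99.
Need 6ⁿ ≥ 99 ÷ (21/440) = 14520/7.
6⁴ = 1296 falls short of 14520/7 but 6⁵ = 7776 reaches it, so n = 5.

5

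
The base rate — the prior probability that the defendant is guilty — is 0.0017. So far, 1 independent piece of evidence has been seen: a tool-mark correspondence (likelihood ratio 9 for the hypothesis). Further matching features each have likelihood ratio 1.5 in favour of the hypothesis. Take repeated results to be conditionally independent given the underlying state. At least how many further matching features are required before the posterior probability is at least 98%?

20

Prior odds = 0.0017/0.9983 = 17/9983.
Bayes factor of the evidence already in hand = 9.
Odds after that evidence = (17/9983) × 9 = 153/9983.
Target odds = 0.98/0.02 = 49.
Need 1.5ⁿ ≥ 49 ÷ (153/9983) = 489167/153.
1.5¹⁹ ≈2216.84 falls short of 489167/153 but 1.5²⁰ ≈3325.26 reaches it, so n = 20.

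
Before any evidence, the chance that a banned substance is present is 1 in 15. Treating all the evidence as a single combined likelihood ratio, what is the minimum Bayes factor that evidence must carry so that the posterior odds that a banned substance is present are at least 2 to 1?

28

Prior odds = (1/15)/(14/15) = 1/14.
Target odds = 2.
Required Bayes factor = 2 ÷ (1/14) = 28.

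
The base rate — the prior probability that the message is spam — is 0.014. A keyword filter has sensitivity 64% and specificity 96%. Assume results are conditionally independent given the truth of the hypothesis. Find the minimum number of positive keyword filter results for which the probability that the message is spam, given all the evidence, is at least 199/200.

4

Prior odds: 0.014 ÷ 0.986 = 7/493.
False-positive rate = 1 − 0.96 = 0.04; likelihood ratio of a positive = 0.64/0.04 = 16.
Target posterior odds = 0.995/0.005 = 199.
Need (7/493) × 16ⁿ ≥ 199, i.e. 16ⁿ ≥ 98107/7.
16³ = 4096 falls short of 98107/7 but 16⁴ = 65536 reaches it, so n = 4.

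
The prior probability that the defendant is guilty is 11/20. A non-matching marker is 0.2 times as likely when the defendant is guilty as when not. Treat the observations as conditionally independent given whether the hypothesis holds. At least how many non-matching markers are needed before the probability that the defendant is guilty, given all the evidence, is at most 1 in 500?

4

Prior odds: 0.55 ÷ 0.45 = 11/9.
Likelihood ratio per non-matching marker = 0.2.
Target odds: 0.002 ÷ 0.998 = 1/499.
Need (11/9) × 0.2ⁿ ≤ 1/499, i.e. 0.2ⁿ ≤ 9/5489.
0.2³ = 0.008 is still above 9/5489 but 0.2⁴ = 0.0016 is at or below it, so n = 4.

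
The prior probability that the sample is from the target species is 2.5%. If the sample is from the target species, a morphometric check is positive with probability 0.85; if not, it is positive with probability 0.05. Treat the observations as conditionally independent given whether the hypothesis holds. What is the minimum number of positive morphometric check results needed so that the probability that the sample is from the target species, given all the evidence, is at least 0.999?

Prior odds: 0.025 ÷ 0.975 = 1/39.
Likelihood ratio of a positive = 0.85/0.05 = 17.
Target posterior odds = 0.999/0.001 = 999.
Need (1/39) × 17ⁿ ≥ 999, i.e. 17ⁿ ≥ 38961.
17³ = 4913 falls short of 38961 but 17⁴ = 83521 reaches it, so n = 4.

4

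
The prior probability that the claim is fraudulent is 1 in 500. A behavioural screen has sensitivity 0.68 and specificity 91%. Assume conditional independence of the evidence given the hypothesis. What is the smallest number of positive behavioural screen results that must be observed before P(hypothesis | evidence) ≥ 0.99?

6

Prior odds = 0.002/0.998 = 1/499.
False-positive rate = 1 − 0.91 = 0.09; likelihood ratio of a positive = 0.68/0.09 = 68/9.
Target odds: 0.99 ÷ 0.01 = 99.
Require (68/9)ⁿ ≥ 99 ÷ (1/499) = 49401.
(68/9)⁵ ≈24622.5 falls short of 49401 but (68/9)⁶ ≈186037 reaches it, so n = 6.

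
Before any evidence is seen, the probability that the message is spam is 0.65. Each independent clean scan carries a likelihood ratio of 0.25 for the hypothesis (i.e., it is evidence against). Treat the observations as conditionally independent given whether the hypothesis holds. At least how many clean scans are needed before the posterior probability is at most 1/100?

4

Prior odds: 0.65 ÷ 0.35 = 13/7.
Likelihood ratio per clean scan = 0.25.
Target posterior odds = 0.01/0.99 = 1/99.
Require 0.25ⁿ ≤ 1/99 ÷ (13/7) = 7/1287.
0.25³ = 0.015625 is still above 7/1287 but 0.25⁴ = 0.00390625 is at or below it, so n = 4.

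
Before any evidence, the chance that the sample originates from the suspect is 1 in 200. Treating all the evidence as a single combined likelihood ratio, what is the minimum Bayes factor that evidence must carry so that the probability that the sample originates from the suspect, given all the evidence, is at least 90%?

1791

Prior odds = 0.005/0.995 = 1/199.
Target odds = 0.9/0.1 = 9.
Required Bayes factor = 9 ÷ (1/199) = 1791.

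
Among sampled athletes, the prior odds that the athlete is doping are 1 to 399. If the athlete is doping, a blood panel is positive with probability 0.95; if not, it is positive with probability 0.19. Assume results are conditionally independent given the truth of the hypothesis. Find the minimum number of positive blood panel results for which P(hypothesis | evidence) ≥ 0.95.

6

Prior odds = 1/399.
Likelihood ratio of a positive = 0.95/0.19 = 5.
Target posterior odds = 0.95/0.05 = 19.
Require 5ⁿ ≥ 19 ÷ (1/399) = 7581.
5⁵ = 3125 falls short of 7581 but 5⁶ = 15625 reaches it, so n = 6.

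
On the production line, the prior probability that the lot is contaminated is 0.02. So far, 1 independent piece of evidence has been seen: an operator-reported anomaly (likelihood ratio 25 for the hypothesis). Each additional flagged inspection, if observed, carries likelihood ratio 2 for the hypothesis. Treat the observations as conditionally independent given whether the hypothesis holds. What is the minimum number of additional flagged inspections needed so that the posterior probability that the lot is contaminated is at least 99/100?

Prior odds = 0.02/0.98 = 1/49.
Bayes factor of the evidence already in hand = 25.
Odds after that evidence = (1/49) × 25 = 25/49.
Target odds = 0.99/0.01 = 99.
Need 2ⁿ ≥ 99 ÷ (25/49) = 194.04.
2⁷ = 128 falls short of 194.04 but 2⁸ = 256 reaches it, so n = 8.

8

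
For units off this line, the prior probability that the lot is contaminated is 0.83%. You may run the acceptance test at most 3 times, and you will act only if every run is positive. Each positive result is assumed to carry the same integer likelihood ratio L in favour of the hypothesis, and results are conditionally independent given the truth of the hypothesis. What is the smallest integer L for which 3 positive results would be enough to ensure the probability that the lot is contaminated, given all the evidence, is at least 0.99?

23

Prior odds = 0.0083/0.9917 = 83/9917.
Target odds = 0.99/0.01 = 99.
Need L³ ≥ 99 ÷ (83/9917) = 981783/83.
22³ = 10648 < 981783/83 ≤ 12167 = 23³, so L = 23.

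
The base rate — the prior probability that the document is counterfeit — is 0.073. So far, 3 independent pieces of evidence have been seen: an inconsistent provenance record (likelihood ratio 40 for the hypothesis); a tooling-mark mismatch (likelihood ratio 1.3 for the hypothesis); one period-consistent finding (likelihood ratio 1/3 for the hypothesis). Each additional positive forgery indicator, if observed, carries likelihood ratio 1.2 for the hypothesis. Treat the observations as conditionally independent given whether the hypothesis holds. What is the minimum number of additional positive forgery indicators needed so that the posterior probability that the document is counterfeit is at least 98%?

Prior odds = 0.073/0.927 = 73/927.
Combined Bayes factor of the evidence already in hand = 40 × 1.3 × (1/3) = 52/3.
Odds after that evidence = (73/927) × 52/3 = 3796/2781.
Target odds = 0.98/0.02 = 49.
Need 1.2ⁿ ≥ 49 ÷ (3796/2781) = 136269/3796.
1.2¹⁹ ≈31.948 falls short of 136269/3796 but 1.2²⁰ ≈38.3376 reaches it, so n = 20.

20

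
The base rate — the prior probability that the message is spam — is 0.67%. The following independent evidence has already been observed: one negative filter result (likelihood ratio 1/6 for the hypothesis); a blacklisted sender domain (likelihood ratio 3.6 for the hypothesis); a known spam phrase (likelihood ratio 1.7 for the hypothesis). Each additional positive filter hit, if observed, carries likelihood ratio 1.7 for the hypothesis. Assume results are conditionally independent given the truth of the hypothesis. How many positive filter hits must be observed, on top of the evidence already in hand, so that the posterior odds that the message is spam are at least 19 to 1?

15

Prior odds = 0.0067/0.9933 = 67/9933.
Combined Bayes factor of the evidence already in hand = (1/6) × 3.6 × 1.7 = 1.02.
Odds after that evidence = (67/9933) × 1.02 = 1139/165550.
Target odds = 19.
Need 1.7ⁿ ≥ 19 ÷ (1139/165550) = 3145450/1139.
1.7¹⁴ ≈1683.78 falls short of 3145450/1139 but 1.7¹⁵ ≈2862.42 reaches it, so n = 15.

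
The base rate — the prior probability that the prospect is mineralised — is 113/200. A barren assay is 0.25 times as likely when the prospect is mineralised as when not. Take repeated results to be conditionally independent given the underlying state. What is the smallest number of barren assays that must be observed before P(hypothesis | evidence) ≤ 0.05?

Prior odds = 0.565/0.435 = 113/87.
Likelihood ratio per barren assay = 0.25.
Target posterior odds = 0.05/0.95 = 1/19.
Need (113/87) × 0.25ⁿ ≤ 1/19, i.e. 0.25ⁿ ≤ 87/2147.
0.25² = 0.0625 is still above 87/2147 but 0.25³ = 0.015625 is at or below it, so n = 3.

3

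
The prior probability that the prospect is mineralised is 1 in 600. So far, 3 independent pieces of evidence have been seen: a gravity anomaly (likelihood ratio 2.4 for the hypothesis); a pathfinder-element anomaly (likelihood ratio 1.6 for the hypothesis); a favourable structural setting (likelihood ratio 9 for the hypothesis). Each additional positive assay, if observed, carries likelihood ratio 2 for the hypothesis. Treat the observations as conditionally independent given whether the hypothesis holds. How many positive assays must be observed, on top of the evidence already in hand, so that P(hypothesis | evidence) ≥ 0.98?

Prior odds = (1/600)/(599/600) = 1/599.
Combined Bayes factor of the evidence already in hand = 2.4 × 1.6 × 9 = 34.56.
Odds after that evidence = (1/599) × 34.56 = 864/14975.
Target odds = 0.98/0.02 = 49.
Need 2ⁿ ≥ 49 ÷ (864/14975) = 733775/864.
2⁹ = 512 falls short of 733775/864 but 2¹⁰ = 1024 reaches it, so n = 10.

10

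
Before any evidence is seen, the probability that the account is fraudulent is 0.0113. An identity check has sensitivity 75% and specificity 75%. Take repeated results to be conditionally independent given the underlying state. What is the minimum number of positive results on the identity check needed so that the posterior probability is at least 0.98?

8

Prior odds: 0.0113 ÷ 0.9887 = 113/9887.
False-positive rate = 1 − 0.75 = 0.25; likelihood ratio of a positive = 0.75/0.25 = 3.
Target posterior odds = 0.98/0.02 = 49.
Need (113/9887) × 3ⁿ ≥ 49, i.e. 3ⁿ ≥ 484463/113.
3⁷ = 2187 falls short of 484463/113 but 3⁸ = 6561 reaches it, so n = 8.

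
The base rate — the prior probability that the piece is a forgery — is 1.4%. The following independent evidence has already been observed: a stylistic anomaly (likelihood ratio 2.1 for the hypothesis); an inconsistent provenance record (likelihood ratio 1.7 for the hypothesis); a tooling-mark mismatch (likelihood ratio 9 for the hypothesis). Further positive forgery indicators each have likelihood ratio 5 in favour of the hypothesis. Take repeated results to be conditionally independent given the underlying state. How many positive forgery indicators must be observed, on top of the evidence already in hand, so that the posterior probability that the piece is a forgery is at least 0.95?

3

Prior odds = 0.014/0.986 = 7/493.
Combined Bayes factor of the evidence already in hand = 2.1 × 1.7 × 9 = 32.13.
Odds after that evidence = (7/493) × 32.13 = 1323/2900.
Target odds = 0.95/0.05 = 19.
Need 5ⁿ ≥ 19 ÷ (1323/2900) = 55100/1323.
5² = 25 falls short of 55100/1323 but 5³ = 125 reaches it, so n = 3.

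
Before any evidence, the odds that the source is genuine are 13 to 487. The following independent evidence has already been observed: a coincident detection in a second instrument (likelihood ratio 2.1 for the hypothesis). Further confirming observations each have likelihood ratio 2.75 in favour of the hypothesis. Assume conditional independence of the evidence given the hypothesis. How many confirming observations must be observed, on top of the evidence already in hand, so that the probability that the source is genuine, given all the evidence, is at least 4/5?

Prior odds = 13/487.
Bayes factor of the evidence already in hand = 2.1.
Odds after that evidence = (13/487) × 2.1 = 273/4870.
Target odds = 0.8/0.2 = 4.
Need 2.75ⁿ ≥ 4 ÷ (273/4870) = 19480/273.
2.75⁴ = 57.19140625 falls short of 19480/273 but 2.75⁵ = 161051/1024 reaches it, so n = 5.

5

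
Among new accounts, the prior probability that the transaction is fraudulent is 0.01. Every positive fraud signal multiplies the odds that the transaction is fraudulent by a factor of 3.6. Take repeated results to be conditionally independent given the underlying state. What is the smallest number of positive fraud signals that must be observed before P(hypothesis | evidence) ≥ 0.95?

6

Prior odds = 0.01/0.99 = 1/99.
Likelihood ratio per positive fraud signal = 3.6.
Target odds: 0.95 ÷ 0.05 = 19.
Require 3.6ⁿ ≥ 19 ÷ (1/99) = 1881.
3.6⁵ = 604.66176 falls short of 1881 but 3.6⁶ = 34012224/15625 reaches it, so n = 6.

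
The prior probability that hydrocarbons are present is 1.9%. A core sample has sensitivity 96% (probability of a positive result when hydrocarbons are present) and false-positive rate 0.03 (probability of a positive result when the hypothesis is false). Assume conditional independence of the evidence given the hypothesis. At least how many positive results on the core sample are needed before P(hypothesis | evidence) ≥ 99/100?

3

Prior odds = 0.019/0.981 = 19/981.
Likelihood ratio of a positive result = 0.96/0.03 = 32.
Target posterior odds = 0.99/0.01 = 99.
Require 32ⁿ ≥ 99 ÷ (19/981) = 97119/19.
32² = 1024 falls short of 97119/19 but 32³ = 32768 reaches it, so n = 3.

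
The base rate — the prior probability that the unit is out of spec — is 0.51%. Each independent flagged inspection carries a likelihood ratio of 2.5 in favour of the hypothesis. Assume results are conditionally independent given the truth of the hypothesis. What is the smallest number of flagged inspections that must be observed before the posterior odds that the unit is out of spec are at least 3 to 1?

7

Prior odds = 0.0051/0.9949 = 51/9949.
Likelihood ratio per flagged inspection = 2.5.
Target odds = 3.
Require 2.5ⁿ ≥ 3 ÷ (51/9949) = 9949/17.
2.5⁶ = 244.140625 falls short of 9949/17 but 2.5⁷ = 610.3515625 reaches it, so n = 7.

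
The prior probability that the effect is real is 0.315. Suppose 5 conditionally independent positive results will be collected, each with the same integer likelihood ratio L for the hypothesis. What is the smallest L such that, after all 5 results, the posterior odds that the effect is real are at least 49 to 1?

3

Prior odds = 0.315/0.685 = 63/137.
Target odds = 49.
Need L⁵ ≥ 49 ÷ (63/137) = 959/9.
2⁵ = 32 < 959/9 ≤ 243 = 3⁵, so L = 3.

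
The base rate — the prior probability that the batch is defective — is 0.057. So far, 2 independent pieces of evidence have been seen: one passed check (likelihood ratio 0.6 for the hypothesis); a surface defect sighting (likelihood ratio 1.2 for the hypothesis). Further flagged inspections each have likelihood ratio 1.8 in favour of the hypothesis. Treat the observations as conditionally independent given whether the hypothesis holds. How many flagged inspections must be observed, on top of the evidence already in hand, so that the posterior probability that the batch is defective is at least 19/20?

11

Prior odds = 0.057/0.943 = 57/943.
Combined Bayes factor of the evidence already in hand = 0.6 × 1.2 = 0.72.
Odds after that evidence = (57/943) × 0.72 = 1026/23575.
Target odds = 0.95/0.05 = 19.
Need 1.8ⁿ ≥ 19 ÷ (1026/23575) = 23575/54.
1.8¹⁰ ≈357.047 falls short of 23575/54 but 1.8¹¹ ≈642.684 reaches it, so n = 11.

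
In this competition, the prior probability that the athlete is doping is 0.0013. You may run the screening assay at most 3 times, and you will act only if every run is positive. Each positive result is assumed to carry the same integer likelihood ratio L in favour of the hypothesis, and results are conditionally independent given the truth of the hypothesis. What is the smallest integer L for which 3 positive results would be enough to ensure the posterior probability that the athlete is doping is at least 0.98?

Prior odds = 0.0013/0.9987 = 13/9987.
Target odds = 0.98/0.02 = 49.
Need L³ ≥ 49 ÷ (13/9987) = 489363/13.
33³ = 35937 < 489363/13 ≤ 39304 = 34³, so L = 34.

34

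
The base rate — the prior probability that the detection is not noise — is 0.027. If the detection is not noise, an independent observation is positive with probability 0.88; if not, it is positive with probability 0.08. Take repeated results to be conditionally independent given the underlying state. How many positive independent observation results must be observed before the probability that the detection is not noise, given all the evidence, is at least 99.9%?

Prior odds: 0.027 ÷ 0.973 = 27/973.
Likelihood ratio of a positive = 0.88/0.08 = 11.
Target odds: 0.999 ÷ 0.001 = 999.
Need (27/973) × 11ⁿ ≥ 999, i.e. 11ⁿ ≥ 36001.
11⁴ = 14641 falls short of 36001 but 11⁵ = 161051 reaches it, so n = 5.

5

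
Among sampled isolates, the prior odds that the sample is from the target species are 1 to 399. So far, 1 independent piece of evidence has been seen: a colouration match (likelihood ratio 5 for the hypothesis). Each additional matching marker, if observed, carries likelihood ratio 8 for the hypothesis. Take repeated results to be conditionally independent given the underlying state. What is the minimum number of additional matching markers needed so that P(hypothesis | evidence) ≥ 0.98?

Prior odds = 1/399.
Bayes factor of the evidence already in hand = 5.
Odds after that evidence = (1/399) × 5 = 5/399.
Target odds = 0.98/0.02 = 49.
Need 8ⁿ ≥ 49 ÷ (5/399) = 3910.2.
8³ = 512 falls short of 3910.2 but 8⁴ = 4096 reaches it, so n = 4.

4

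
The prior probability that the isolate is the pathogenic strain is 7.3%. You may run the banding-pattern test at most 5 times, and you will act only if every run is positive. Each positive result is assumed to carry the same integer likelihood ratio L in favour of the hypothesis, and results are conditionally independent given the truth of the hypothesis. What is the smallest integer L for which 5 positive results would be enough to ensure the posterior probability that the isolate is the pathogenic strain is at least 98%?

Prior odds = 0.073/0.927 = 73/927.
Target odds = 0.98/0.02 = 49.
Need L⁵ ≥ 49 ÷ (73/927) = 45423/73.
3⁵ = 243 < 45423/73 ≤ 1024 = 4⁵, so L = 4.

4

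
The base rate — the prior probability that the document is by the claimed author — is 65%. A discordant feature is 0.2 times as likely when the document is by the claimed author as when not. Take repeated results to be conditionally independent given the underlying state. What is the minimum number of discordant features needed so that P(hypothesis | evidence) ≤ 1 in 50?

3

Prior odds = 0.65/0.35 = 13/7.
Likelihood ratio per discordant feature = 0.2.
Target posterior odds = 0.02/0.98 = 1/49.
Require 0.2ⁿ ≤ 1/49 ÷ (13/7) = 1/91.
0.2² = 0.04 is still above 1/91 but 0.2³ = 0.008 is at or below it, so n = 3.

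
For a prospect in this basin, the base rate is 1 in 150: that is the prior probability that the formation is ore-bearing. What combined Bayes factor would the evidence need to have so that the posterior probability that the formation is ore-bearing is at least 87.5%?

Prior odds = (1/150)/(149/150) = 1/149.
Target odds = 0.875/0.125 = 7.
Required Bayes factor = 7 ÷ (1/149) = 1043.

1043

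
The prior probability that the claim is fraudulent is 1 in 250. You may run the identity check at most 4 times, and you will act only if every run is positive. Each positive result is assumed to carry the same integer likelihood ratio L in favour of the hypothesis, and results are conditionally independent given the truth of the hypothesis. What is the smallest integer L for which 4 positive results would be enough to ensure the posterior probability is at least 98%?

11

Prior odds = 0.004/0.996 = 1/249.
Target odds = 0.98/0.02 = 49.
Need L⁴ ≥ 49 ÷ (1/249) = 12201.
10⁴ = 10000 < 12201 ≤ 14641 = 11⁴, so L = 11.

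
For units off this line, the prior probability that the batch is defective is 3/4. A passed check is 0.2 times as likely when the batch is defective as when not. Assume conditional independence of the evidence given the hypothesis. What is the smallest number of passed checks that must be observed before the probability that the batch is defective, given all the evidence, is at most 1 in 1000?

Prior odds = 0.75/0.25 = 3.
Likelihood ratio per passed check = 0.2.
Target odds: 0.001 ÷ 0.999 = 1/999.
Need 3 × 0.2ⁿ ≤ 1/999, i.e. 0.2ⁿ ≤ 1/2997.
0.2⁴ = 0.0016 is still above 1/2997 but 0.2⁵ = 0.00032 is at or below it, so n = 5.

5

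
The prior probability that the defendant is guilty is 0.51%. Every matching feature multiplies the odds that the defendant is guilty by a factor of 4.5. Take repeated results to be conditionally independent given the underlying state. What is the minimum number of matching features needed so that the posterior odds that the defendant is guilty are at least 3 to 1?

Prior odds = 0.0051/0.9949 = 51/9949.
Likelihood ratio per matching feature = 4.5.
Target odds = 3.
Require 4.5ⁿ ≥ 3 ÷ (51/9949) = 9949/17.
4.5⁴ = 410.0625 falls short of 9949/17 but 4.5⁵ = 1845.28125 reaches it, so n = 5.

5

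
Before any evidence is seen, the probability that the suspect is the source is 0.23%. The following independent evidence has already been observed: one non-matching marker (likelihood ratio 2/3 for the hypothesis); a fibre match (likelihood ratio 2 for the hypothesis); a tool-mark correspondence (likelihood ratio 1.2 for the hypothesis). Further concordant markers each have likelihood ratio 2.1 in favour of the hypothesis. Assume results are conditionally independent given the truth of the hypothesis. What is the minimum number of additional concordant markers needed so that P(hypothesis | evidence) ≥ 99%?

Prior odds = 0.0023/0.9977 = 23/9977.
Combined Bayes factor of the evidence already in hand = (2/3) × 2 × 1.2 = 1.6.
Odds after that evidence = (23/9977) × 1.6 = 184/49885.
Target odds = 0.99/0.01 = 99.
Need 2.1ⁿ ≥ 99 ÷ (184/49885) = 4938615/184.
2.1¹³ ≈15447.2 falls short of 4938615/184 but 2.1¹⁴ ≈32439.2 reaches it, so n = 14.

14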